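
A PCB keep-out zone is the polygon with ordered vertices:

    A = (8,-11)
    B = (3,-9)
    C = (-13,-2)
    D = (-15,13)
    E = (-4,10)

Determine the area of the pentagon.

Cross-terms: -39, -123, -199, -98, -36  ⇒  Σ = -495
Area = |Σ|/2 = 247.5.

247.5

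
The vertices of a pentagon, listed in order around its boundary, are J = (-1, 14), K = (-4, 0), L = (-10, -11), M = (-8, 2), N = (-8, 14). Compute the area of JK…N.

101

Σ = (56) + (44) + (-108) + (-96) + (-98) = -202
Area = |Σ|/2 = 101.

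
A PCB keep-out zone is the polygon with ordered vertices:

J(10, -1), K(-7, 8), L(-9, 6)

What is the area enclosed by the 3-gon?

Cross-terms: 73, 30, -51  ⇒  Σ = 52
Area = |Σ|/2 = 26.

26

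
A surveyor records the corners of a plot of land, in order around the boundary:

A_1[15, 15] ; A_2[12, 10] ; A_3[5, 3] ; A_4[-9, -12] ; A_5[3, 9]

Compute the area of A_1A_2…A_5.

106

Σ = (-30) + (-14) + (-33) + (-45) + (-90) = -212
Area = |Σ|/2 = 106.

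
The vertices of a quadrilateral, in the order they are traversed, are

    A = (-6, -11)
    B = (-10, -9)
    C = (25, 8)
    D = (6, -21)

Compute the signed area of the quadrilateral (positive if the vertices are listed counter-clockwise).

-338

Apply the surveyor's formula: 2A = Σ (x_i·y_{i+1} − x_{i+1}·y_i), indices taken mod 4.
A→B: (-6)(-9) − (-10)(-11) = -56
B→C: (-10)(8) − (25)(-9) = 145
C→D: (25)(-21) − (6)(8) = -573
D→A: (6)(-11) − (-6)(-21) = -192
Σ = -676
Signed area = Σ/2 = -338 (negative ⇒ clockwise traversal).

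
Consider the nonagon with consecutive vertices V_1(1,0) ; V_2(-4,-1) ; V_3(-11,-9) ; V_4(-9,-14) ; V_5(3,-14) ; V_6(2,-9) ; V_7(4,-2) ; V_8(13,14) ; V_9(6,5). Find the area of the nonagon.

Apply the surveyor's formula: 2A = Σ (x_i·y_{i+1} − x_{i+1}·y_i), indices taken mod 9.
Σ = (-1) + (25) + (73) + (168) + (1) + (32) + (82) + (-19) + (-5) = 356
Area = |Σ|/2 = 178.

178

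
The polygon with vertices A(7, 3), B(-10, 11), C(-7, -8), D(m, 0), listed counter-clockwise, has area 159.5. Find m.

The doubled signed area Σ (x_i y_{i+1} − x_{i+1} y_i) is linear in m.
With m=0 it equals 264; the coefficient of m is 11 (from the two edges through D).
So 11·m + 264 = 2·159.5 = 319 ⇒ m = 5.

5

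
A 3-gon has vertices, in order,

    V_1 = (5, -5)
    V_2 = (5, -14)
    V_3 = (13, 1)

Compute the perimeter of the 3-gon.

|V_1V_2| = √((0)² + (-9)²) = √81 = 9
|V_2V_3| = √((8)² + (15)²) = √289 = 17
|V_3V_1| = √((-8)² + (-6)²) = √100 = 10
Perimeter = 9 + 17 + 10 = 36.

36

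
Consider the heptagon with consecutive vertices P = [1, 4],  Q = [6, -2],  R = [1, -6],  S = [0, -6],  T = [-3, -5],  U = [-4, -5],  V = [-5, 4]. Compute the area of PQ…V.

77

Apply the surveyor's formula: 2A = Σ (x_i·y_{i+1} − x_{i+1}·y_i), indices taken mod 7.
P→Q: (1)(-2) − (6)(4) = -26
Q→R: (6)(-6) − (1)(-2) = -34
R→S: (1)(-6) − (0)(-6) = -6
S→T: (0)(-5) − (-3)(-6) = -18
T→U: (-3)(-5) − (-4)(-5) = -5
U→V: (-4)(4) − (-5)(-5) = -41
V→P: (-5)(4) − (1)(4) = -24
Σ = -154
Area = |Σ|/2 = 77.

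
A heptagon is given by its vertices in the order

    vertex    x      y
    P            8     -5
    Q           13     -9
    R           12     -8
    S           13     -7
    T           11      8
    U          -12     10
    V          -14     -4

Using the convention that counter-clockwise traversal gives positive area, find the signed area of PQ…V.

Apply the surveyor's formula: 2A = Σ (x_i·y_{i+1} − x_{i+1}·y_i), indices taken mod 7.
Σ = (-7) + (4) + (20) + (181) + (206) + (188) + (102) = 694
Signed area = Σ/2 = 347 (positive ⇒ counter-clockwise traversal).

347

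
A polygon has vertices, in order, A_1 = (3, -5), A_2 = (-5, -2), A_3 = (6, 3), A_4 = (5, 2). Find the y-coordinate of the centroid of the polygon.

-73/51

Apply the shoelace (surveyor's) formula. First the cross-terms c_i = x_i·y_{i+1} − x_{i+1}·y_i:
  -31, -3, -3, -31  ⇒  2A = -68, A = -34.
Then Σ (y_i + y_{i+1})·c_i = 292, so ȳ = 292 / (6·(-34)) = -73/51.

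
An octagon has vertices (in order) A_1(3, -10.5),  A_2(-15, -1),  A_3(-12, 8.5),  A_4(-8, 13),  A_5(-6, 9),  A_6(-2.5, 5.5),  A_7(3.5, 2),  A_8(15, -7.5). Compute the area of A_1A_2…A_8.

304

Apply Gauss's area formula: 2A = Σ (x_i·y_{i+1} − x_{i+1}·y_i), indices taken mod 8.
Σ = (-160.5) + (-139.5) + (-88) + (6) + (-10.5) + (-24.25) + (-56.25) + (-135) = -608
Area = |Σ|/2 = 304.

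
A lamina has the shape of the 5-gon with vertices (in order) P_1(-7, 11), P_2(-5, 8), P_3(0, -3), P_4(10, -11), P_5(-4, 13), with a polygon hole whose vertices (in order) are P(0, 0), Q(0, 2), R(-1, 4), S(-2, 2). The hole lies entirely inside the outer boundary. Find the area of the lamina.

84.5

Outer boundary:
Apply the shoelace (surveyor's) formula: 2A = Σ (x_i·y_{i+1} − x_{i+1}·y_i), indices taken mod 5.
Σ = (-1) + (15) + (30) + (86) + (47) = 177
Area = |Σ|/2 = 88.5.
Hole:
Cross-terms: 0, 2, 6, 0  ⇒  Σ = 8
Area = |Σ|/2 = 4.
Net area = 88.5 − 4 = 84.5.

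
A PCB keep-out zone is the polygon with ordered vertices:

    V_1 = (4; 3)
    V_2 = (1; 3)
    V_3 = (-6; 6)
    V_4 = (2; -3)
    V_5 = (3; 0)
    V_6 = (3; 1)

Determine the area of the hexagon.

28

Cross-terms: 9, 24, 6, 9, 3, 5  ⇒  Σ = 56
Area = |Σ|/2 = 28.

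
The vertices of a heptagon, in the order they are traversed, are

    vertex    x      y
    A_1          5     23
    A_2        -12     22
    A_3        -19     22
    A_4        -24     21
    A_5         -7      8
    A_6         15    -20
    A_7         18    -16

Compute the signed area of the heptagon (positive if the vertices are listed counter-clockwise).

629

Apply the surveyor's formula: 2A = Σ (x_i·y_{i+1} − x_{i+1}·y_i), indices taken mod 7.
Σ = (386) + (154) + (129) + (-45) + (20) + (120) + (494) = 1258
Signed area = Σ/2 = 629 (positive ⇒ counter-clockwise traversal).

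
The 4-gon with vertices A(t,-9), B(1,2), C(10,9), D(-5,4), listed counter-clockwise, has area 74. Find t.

The doubled signed area Σ (x_i y_{i+1} − x_{i+1} y_i) is linear in t.
With t=0 it equals 128; the coefficient of t is -2 (from the two edges through A).
So -2·t + 128 = 2·74 = 148 ⇒ t = -10.

-10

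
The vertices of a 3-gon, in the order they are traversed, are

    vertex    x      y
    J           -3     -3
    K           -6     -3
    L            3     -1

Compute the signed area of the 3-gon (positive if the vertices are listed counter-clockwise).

Apply the shoelace (surveyor's) formula: 2A = Σ (x_i·y_{i+1} − x_{i+1}·y_i), indices taken mod 3.
Σ = (-9) + (15) + (-12) = -6
Signed area = Σ/2 = -3 (negative ⇒ clockwise traversal).

-3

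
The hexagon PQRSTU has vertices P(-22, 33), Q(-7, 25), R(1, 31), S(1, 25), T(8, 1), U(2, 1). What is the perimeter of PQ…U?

104

|PQ| = √((15)² + (-8)²) = √289 = 17
|QR| = √((8)² + (6)²) = √100 = 10
|RS| = √((0)² + (-6)²) = √36 = 6
|ST| = √((7)² + (-24)²) = √625 = 25
|TU| = √((-6)² + (0)²) = √36 = 6
|UP| = √((-24)² + (32)²) = √1600 = 40
Perimeter = 17 + 10 + 6 + 25 + 6 + 40 = 104.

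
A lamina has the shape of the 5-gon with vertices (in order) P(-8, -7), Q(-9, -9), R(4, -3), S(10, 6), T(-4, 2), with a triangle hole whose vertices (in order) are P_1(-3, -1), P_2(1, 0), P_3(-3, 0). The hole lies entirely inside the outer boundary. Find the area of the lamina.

Outer boundary:
Apply the shoelace (surveyor's) formula: 2A = Σ (x_i·y_{i+1} − x_{i+1}·y_i), indices taken mod 5.
Σ = (9) + (63) + (54) + (44) + (44) = 214
Area = |Σ|/2 = 107.
Hole:
Apply the surveyor's formula: 2A = Σ (x_i·y_{i+1} − x_{i+1}·y_i), indices taken mod 3.
Cross-terms: 1, 0, 3  ⇒  Σ = 4
Area = |Σ|/2 = 2.
Net area = 107 − 2 = 105.

105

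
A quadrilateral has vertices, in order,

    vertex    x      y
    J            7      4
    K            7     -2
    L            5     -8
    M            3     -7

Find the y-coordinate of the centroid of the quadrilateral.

Apply the shoelace (surveyor's) formula. First the cross-terms c_i = x_i·y_{i+1} − x_{i+1}·y_i:
  -42, -46, -11, 61  ⇒  2A = -38, A = -19.
Then Σ (y_i + y_{i+1})·c_i = 358, so ȳ = 358 / (6·(-19)) = -179/57.

-179/57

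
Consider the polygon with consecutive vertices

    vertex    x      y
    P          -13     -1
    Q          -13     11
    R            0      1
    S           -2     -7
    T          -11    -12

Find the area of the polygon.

Apply the shoelace formula: 2A = Σ (x_i·y_{i+1} − x_{i+1}·y_i), indices taken mod 5.
Σ = (-156) + (-13) + (2) + (-53) + (-145) = -365
Area = |Σ|/2 = 182.5.

182.5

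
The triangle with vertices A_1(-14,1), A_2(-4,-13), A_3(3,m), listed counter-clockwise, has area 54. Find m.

The doubled signed area Σ (x_i y_{i+1} − x_{i+1} y_i) is linear in m.
With m=0 it equals 228; the coefficient of m is 10 (from the two edges through A_3).
So 10·m + 228 = 2·54 = 108 ⇒ m = -12.

-12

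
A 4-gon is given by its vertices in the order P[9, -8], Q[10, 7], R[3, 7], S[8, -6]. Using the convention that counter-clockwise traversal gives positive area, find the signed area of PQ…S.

Σ = (143) + (49) + (-74) + (-10) = 108
Signed area = Σ/2 = 54 (positive ⇒ counter-clockwise traversal).

54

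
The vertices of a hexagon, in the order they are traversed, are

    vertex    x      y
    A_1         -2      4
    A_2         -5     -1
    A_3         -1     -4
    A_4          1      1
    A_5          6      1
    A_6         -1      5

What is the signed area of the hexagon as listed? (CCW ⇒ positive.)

Σ = (22) + (19) + (3) + (-5) + (31) + (6) = 76
Signed area = Σ/2 = 38 (positive ⇒ counter-clockwise traversal).

38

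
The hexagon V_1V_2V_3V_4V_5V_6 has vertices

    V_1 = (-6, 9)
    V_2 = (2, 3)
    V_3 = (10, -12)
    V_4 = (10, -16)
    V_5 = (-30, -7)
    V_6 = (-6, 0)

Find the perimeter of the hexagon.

106

|V_1V_2| = √((8)² + (-6)²) = √100 = 10
|V_2V_3| = √((8)² + (-15)²) = √289 = 17
|V_3V_4| = √((0)² + (-4)²) = √16 = 4
|V_4V_5| = √((-40)² + (9)²) = √1681 = 41
|V_5V_6| = √((24)² + (7)²) = √625 = 25
|V_6V_1| = √((0)² + (9)²) = √81 = 9
Perimeter = 10 + 17 + 4 + 41 + 25 + 9 = 106.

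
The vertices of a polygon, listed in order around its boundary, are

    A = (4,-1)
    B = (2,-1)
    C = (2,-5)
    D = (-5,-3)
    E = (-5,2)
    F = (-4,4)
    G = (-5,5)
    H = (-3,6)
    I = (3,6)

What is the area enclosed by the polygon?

Apply Gauss's area formula: 2A = Σ (x_i·y_{i+1} − x_{i+1}·y_i), indices taken mod 9.
Σ = (-2) + (-8) + (-31) + (-25) + (-12) + (0) + (-15) + (-36) + (-27) = -156
Area = |Σ|/2 = 78.

78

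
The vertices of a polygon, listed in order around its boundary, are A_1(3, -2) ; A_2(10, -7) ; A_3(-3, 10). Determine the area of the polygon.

Apply the shoelace formula: 2A = Σ (x_i·y_{i+1} − x_{i+1}·y_i), indices taken mod 3.
Σ = (-1) + (79) + (-24) = 54
Area = |Σ|/2 = 27.

27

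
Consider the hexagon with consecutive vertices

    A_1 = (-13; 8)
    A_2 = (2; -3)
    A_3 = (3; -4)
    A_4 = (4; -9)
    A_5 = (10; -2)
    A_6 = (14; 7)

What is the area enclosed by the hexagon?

Apply the shoelace (surveyor's) formula: 2A = Σ (x_i·y_{i+1} − x_{i+1}·y_i), indices taken mod 6.
Cross-terms: 23, 1, -11, 82, 98, 203  ⇒  Σ = 396
Area = |Σ|/2 = 198.

198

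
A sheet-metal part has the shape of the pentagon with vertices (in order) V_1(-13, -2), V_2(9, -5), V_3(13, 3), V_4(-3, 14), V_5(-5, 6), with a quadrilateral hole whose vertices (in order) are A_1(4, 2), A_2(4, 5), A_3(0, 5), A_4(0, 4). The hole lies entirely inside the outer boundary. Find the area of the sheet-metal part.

245

Outer boundary:
Apply Gauss's area formula: 2A = Σ (x_i·y_{i+1} − x_{i+1}·y_i), indices taken mod 5.
Cross-terms: 83, 92, 191, 52, 88  ⇒  Σ = 506
Area = |Σ|/2 = 253.
Hole:
Apply the shoelace formula: 2A = Σ (x_i·y_{i+1} − x_{i+1}·y_i), indices taken mod 4.
A_1→A_2: (4)(5) − (4)(2) = 12
A_2→A_3: (4)(5) − (0)(5) = 20
A_3→A_4: (0)(4) − (0)(5) = 0
A_4→A_1: (0)(2) − (4)(4) = -16
Σ = 16
Area = |Σ|/2 = 8.
Net area = 253 − 8 = 245.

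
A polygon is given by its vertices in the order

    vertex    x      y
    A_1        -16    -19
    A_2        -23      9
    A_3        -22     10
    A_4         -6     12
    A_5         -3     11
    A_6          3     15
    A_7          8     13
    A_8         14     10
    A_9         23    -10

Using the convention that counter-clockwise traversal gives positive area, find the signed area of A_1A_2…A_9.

-1037.5

Apply the surveyor's formula: 2A = Σ (x_i·y_{i+1} − x_{i+1}·y_i), indices taken mod 9.
A_1→A_2: (-16)(9) − (-23)(-19) = -581
A_2→A_3: (-23)(10) − (-22)(9) = -32
A_3→A_4: (-22)(12) − (-6)(10) = -204
A_4→A_5: (-6)(11) − (-3)(12) = -30
A_5→A_6: (-3)(15) − (3)(11) = -78
A_6→A_7: (3)(13) − (8)(15) = -81
A_7→A_8: (8)(10) − (14)(13) = -102
A_8→A_9: (14)(-10) − (23)(10) = -370
A_9→A_1: (23)(-19) − (-16)(-10) = -597
Σ = -2075
Signed area = Σ/2 = -1037.5 (negative ⇒ clockwise traversal).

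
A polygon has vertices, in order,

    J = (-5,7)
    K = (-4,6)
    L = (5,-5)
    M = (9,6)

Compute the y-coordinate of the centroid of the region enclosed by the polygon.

Apply the shoelace (surveyor's) formula. First the cross-terms c_i = x_i·y_{i+1} − x_{i+1}·y_i:
  -2, -10, 75, 93  ⇒  2A = 156, A = 78.
Then Σ (y_i + y_{i+1})·c_i = 1248, so ȳ = 1248 / (6·78) = 8/3.

8/3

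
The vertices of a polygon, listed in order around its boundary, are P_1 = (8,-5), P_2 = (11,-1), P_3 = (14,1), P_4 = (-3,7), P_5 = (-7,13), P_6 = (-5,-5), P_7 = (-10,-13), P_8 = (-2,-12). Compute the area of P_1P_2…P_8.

Σ = (47) + (25) + (101) + (10) + (100) + (15) + (94) + (106) = 498
Area = |Σ|/2 = 249.

249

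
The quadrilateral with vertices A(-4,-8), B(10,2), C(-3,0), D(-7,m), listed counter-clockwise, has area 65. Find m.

The doubled signed area Σ (x_i y_{i+1} − x_{i+1} y_i) is linear in m.
With m=0 it equals 134; the coefficient of m is 1 (from the two edges through D).
So 1·m + 134 = 2·65 = 130 ⇒ m = -4.

-4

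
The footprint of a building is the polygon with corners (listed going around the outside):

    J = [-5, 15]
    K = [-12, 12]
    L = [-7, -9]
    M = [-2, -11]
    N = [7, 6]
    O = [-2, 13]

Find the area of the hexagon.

Apply the shoelace (surveyor's) formula: 2A = Σ (x_i·y_{i+1} − x_{i+1}·y_i), indices taken mod 6.
Σ = (120) + (192) + (59) + (65) + (103) + (35) = 574
Area = |Σ|/2 = 287.

287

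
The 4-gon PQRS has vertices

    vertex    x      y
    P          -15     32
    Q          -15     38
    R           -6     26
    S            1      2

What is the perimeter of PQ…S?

80

|PQ| = √((0)² + (6)²) = √36 = 6
|QR| = √((9)² + (-12)²) = √225 = 15
|RS| = √((7)² + (-24)²) = √625 = 25
|SP| = √((-16)² + (30)²) = √1156 = 34
Perimeter = 6 + 15 + 25 + 34 = 80.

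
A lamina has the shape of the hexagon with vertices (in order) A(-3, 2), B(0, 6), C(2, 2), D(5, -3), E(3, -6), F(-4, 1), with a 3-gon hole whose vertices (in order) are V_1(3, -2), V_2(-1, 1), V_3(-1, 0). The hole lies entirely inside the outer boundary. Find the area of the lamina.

Outer boundary:
A→B: (-3)(6) − (0)(2) = -18
B→C: (0)(2) − (2)(6) = -12
C→D: (2)(-3) − (5)(2) = -16
D→E: (5)(-6) − (3)(-3) = -21
E→F: (3)(1) − (-4)(-6) = -21
F→A: (-4)(2) − (-3)(1) = -5
Σ = -93
Area = |Σ|/2 = 46.5.
Hole:
Σ = (1) + (1) + (2) = 4
Area = |Σ|/2 = 2.
Net area = 46.5 − 2 = 44.5.

44.5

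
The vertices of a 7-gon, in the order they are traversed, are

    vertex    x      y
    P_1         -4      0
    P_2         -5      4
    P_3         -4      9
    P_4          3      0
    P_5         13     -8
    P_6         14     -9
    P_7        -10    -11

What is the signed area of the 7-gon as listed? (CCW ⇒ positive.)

-194.5

Σ = (-16) + (-29) + (-27) + (-24) + (-5) + (-244) + (-44) = -389
Signed area = Σ/2 = -194.5 (negative ⇒ clockwise traversal).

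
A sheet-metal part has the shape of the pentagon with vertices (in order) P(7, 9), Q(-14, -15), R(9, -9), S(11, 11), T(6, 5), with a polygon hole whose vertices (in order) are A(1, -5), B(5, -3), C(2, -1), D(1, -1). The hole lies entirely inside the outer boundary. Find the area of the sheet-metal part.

235

Outer boundary:
Apply the shoelace formula: 2A = Σ (x_i·y_{i+1} − x_{i+1}·y_i), indices taken mod 5.
Cross-terms: 21, 261, 198, -11, 19  ⇒  Σ = 488
Area = |Σ|/2 = 244.
Hole:
Σ = (22) + (1) + (-1) + (-4) = 18
Area = |Σ|/2 = 9.
Net area = 244 − 9 = 235.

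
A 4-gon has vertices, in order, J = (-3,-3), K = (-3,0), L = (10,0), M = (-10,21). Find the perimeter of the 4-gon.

|JK| = √((0)² + (3)²) = √9 = 3
|KL| = √((13)² + (0)²) = √169 = 13
|LM| = √((-20)² + (21)²) = √841 = 29
|MJ| = √((7)² + (-24)²) = √625 = 25
Perimeter = 3 + 13 + 29 + 25 = 70.

70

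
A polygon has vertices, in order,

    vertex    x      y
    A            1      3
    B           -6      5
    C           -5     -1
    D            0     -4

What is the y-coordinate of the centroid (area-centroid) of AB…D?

34/39

Apply the surveyor's formula. First the cross-terms c_i = x_i·y_{i+1} − x_{i+1}·y_i:
  23, 31, 20, 4  ⇒  2A = 78, A = 39.
Then Σ (y_i + y_{i+1})·c_i = 204, so ȳ = 204 / (6·39) = 34/39.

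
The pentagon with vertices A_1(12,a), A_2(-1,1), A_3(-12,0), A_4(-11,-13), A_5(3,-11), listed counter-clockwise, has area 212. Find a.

The doubled signed area Σ (x_i y_{i+1} − x_{i+1} y_i) is linear in a.
With a=0 it equals 472; the coefficient of a is 4 (from the two edges through A_1).
So 4·a + 472 = 2·212 = 424 ⇒ a = -12.

-12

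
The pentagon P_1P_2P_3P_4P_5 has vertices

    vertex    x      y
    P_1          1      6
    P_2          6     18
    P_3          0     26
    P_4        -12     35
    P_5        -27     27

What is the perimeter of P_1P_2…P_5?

|P_1P_2| = √((5)² + (12)²) = √169 = 13
|P_2P_3| = √((-6)² + (8)²) = √100 = 10
|P_3P_4| = √((-12)² + (9)²) = √225 = 15
|P_4P_5| = √((-15)² + (-8)²) = √289 = 17
|P_5P_1| = √((28)² + (-21)²) = √1225 = 35
Perimeter = 13 + 10 + 15 + 17 + 35 = 90.

90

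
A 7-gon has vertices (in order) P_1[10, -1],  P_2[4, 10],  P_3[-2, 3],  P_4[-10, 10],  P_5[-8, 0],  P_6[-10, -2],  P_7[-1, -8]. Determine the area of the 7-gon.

Apply the shoelace formula: 2A = Σ (x_i·y_{i+1} − x_{i+1}·y_i), indices taken mod 7.
Σ = (104) + (32) + (10) + (80) + (16) + (78) + (81) = 401
Area = |Σ|/2 = 200.5.

200.5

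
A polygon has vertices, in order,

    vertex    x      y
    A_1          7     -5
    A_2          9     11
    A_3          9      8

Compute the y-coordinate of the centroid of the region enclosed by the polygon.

Apply the shoelace (surveyor's) formula. First the cross-terms c_i = x_i·y_{i+1} − x_{i+1}·y_i:
  122, -27, -101  ⇒  2A = -6, A = -3.
Then Σ (y_i + y_{i+1})·c_i = -84, so ȳ = -84 / (6·(-3)) = 14/3.

14/3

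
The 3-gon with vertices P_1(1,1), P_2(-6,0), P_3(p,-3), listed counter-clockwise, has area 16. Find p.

5

The doubled signed area Σ (x_i y_{i+1} − x_{i+1} y_i) is linear in p.
With p=0 it equals 27; the coefficient of p is 1 (from the two edges through P_3).
So 1·p + 27 = 2·16 = 32 ⇒ p = 5.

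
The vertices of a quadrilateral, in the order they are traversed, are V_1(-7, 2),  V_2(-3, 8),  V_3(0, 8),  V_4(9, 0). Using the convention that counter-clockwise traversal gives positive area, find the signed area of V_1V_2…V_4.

Apply the shoelace formula: 2A = Σ (x_i·y_{i+1} − x_{i+1}·y_i), indices taken mod 4.
Cross-terms: -50, -24, -72, 18  ⇒  Σ = -128
Signed area = Σ/2 = -64 (negative ⇒ clockwise traversal).

-64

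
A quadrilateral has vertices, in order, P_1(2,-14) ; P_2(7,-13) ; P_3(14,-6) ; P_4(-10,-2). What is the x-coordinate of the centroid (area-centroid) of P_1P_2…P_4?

521/201

Apply Gauss's area formula. First the cross-terms c_i = x_i·y_{i+1} − x_{i+1}·y_i:
  72, 140, -88, 144  ⇒  2A = 268, A = 134.
Then Σ (x_i + x_{i+1})·c_i = 2084, so x̄ = 2084 / (6·134) = 521/201.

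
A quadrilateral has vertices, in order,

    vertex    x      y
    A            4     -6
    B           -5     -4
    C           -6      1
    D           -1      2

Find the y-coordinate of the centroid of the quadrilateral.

Apply the shoelace formula. First the cross-terms c_i = x_i·y_{i+1} − x_{i+1}·y_i:
  -46, -29, -11, -2  ⇒  2A = -88, A = -44.
Then Σ (y_i + y_{i+1})·c_i = 522, so ȳ = 522 / (6·(-44)) = -87/44.

-87/44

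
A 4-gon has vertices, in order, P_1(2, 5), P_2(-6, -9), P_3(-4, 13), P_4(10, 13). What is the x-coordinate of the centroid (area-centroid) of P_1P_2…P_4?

Apply the shoelace (surveyor's) formula. First the cross-terms c_i = x_i·y_{i+1} − x_{i+1}·y_i:
  12, -114, -182, 24  ⇒  2A = -260, A = -130.
Then Σ (x_i + x_{i+1})·c_i = 288, so x̄ = 288 / (6·(-130)) = -24/65.

-24/65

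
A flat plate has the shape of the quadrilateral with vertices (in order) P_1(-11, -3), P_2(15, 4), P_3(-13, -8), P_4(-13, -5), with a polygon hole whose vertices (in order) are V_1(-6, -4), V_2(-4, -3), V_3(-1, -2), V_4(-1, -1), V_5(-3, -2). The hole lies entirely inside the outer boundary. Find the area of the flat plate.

Outer boundary:
P_1→P_2: (-11)(4) − (15)(-3) = 1
P_2→P_3: (15)(-8) − (-13)(4) = -68
P_3→P_4: (-13)(-5) − (-13)(-8) = -39
P_4→P_1: (-13)(-3) − (-11)(-5) = -16
Σ = -122
Area = |Σ|/2 = 61.
Hole:
Apply Gauss's area formula: 2A = Σ (x_i·y_{i+1} − x_{i+1}·y_i), indices taken mod 5.
Σ = (2) + (5) + (-1) + (-1) + (0) = 5
Area = |Σ|/2 = 2.5.
Net area = 61 − 2.5 = 58.5.

58.5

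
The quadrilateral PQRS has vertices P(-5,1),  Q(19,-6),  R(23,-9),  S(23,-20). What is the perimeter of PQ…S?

76

|PQ| = √((24)² + (-7)²) = √625 = 25
|QR| = √((4)² + (-3)²) = √25 = 5
|RS| = √((0)² + (-11)²) = √121 = 11
|SP| = √((-28)² + (21)²) = √1225 = 35
Perimeter = 25 + 5 + 11 + 35 = 76.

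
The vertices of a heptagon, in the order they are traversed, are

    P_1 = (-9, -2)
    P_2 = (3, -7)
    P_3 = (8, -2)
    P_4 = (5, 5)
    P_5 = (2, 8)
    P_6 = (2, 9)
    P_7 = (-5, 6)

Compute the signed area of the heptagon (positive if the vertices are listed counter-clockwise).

Σ = (69) + (50) + (50) + (30) + (2) + (57) + (64) = 322
Signed area = Σ/2 = 161 (positive ⇒ counter-clockwise traversal).

161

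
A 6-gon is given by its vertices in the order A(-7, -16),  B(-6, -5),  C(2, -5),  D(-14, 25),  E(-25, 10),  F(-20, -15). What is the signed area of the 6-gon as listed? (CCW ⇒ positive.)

617

Cross-terms: -61, 40, -20, 485, 575, 215  ⇒  Σ = 1234
Signed area = Σ/2 = 617 (positive ⇒ counter-clockwise traversal).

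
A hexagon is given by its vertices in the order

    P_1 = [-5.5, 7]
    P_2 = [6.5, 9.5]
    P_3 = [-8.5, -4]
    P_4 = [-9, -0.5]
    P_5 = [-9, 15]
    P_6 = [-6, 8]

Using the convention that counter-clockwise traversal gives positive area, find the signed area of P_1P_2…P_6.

-97.125

Apply the shoelace (surveyor's) formula: 2A = Σ (x_i·y_{i+1} − x_{i+1}·y_i), indices taken mod 6.
Σ = (-97.75) + (54.75) + (-31.75) + (-139.5) + (18) + (2) = -194.25
Signed area = Σ/2 = -97.125 (negative ⇒ clockwise traversal).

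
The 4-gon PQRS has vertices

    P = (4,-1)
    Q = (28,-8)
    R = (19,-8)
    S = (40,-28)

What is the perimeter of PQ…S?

|PQ| = √((24)² + (-7)²) = √625 = 25
|QR| = √((-9)² + (0)²) = √81 = 9
|RS| = √((21)² + (-20)²) = √841 = 29
|SP| = √((-36)² + (27)²) = √2025 = 45
Perimeter = 25 + 9 + 29 + 45 = 108.

108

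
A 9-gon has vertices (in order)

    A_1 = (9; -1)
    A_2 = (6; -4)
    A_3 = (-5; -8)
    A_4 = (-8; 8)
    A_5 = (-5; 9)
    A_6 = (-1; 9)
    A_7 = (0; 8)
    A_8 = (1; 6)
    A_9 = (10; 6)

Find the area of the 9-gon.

202

Cross-terms: -30, -68, -104, -32, -36, -8, -8, -54, -64  ⇒  Σ = -404
Area = |Σ|/2 = 202.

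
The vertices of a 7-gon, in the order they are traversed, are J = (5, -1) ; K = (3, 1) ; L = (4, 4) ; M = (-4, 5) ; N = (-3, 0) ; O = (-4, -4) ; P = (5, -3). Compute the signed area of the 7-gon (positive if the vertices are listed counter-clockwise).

Apply the shoelace formula: 2A = Σ (x_i·y_{i+1} − x_{i+1}·y_i), indices taken mod 7.
Σ = (8) + (8) + (36) + (15) + (12) + (32) + (10) = 121
Signed area = Σ/2 = 60.5 (positive ⇒ counter-clockwise traversal).

60.5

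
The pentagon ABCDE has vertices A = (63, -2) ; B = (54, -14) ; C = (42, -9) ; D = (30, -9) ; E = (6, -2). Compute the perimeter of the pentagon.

122

|AB| = √((-9)² + (-12)²) = √225 = 15
|BC| = √((-12)² + (5)²) = √169 = 13
|CD| = √((-12)² + (0)²) = √144 = 12
|DE| = √((-24)² + (7)²) = √625 = 25
|EA| = √((57)² + (0)²) = √3249 = 57
Perimeter = 15 + 13 + 12 + 25 + 57 = 122.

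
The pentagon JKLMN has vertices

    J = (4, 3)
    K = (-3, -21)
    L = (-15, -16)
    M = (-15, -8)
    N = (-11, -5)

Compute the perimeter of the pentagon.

|JK| = √((-7)² + (-24)²) = √625 = 25
|KL| = √((-12)² + (5)²) = √169 = 13
|LM| = √((0)² + (8)²) = √64 = 8
|MN| = √((4)² + (3)²) = √25 = 5
|NJ| = √((15)² + (8)²) = √289 = 17
Perimeter = 25 + 13 + 8 + 5 + 17 = 68.

68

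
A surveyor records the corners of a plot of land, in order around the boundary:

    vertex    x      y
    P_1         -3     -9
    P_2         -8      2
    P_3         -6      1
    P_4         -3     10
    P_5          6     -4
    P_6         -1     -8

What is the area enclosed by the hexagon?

Σ = (-78) + (4) + (-57) + (-48) + (-52) + (-15) = -246
Area = |Σ|/2 = 123.

123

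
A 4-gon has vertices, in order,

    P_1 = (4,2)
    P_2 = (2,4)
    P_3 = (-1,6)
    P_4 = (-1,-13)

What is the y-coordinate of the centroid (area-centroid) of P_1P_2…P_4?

Apply Gauss's area formula. First the cross-terms c_i = x_i·y_{i+1} − x_{i+1}·y_i:
  12, 16, 19, 50  ⇒  2A = 97, A = 48.5.
Then Σ (y_i + y_{i+1})·c_i = -451, so ȳ = -451 / (6·48.5) = -451/291.

-451/291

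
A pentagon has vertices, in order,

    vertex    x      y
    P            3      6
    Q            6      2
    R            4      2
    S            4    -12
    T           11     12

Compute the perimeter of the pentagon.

56

|PQ| = √((3)² + (-4)²) = √25 = 5
|QR| = √((-2)² + (0)²) = √4 = 2
|RS| = √((0)² + (-14)²) = √196 = 14
|ST| = √((7)² + (24)²) = √625 = 25
|TP| = √((-8)² + (-6)²) = √100 = 10
Perimeter = 5 + 2 + 14 + 25 + 10 = 56.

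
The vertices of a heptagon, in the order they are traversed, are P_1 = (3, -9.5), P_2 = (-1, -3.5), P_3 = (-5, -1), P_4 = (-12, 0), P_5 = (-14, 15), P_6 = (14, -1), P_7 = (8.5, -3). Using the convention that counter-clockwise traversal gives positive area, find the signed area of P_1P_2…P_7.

Cross-terms: -20, -16.5, -12, -180, -196, -33.5, -71.75  ⇒  Σ = -529.75
Signed area = Σ/2 = -264.875 (negative ⇒ clockwise traversal).

-264.875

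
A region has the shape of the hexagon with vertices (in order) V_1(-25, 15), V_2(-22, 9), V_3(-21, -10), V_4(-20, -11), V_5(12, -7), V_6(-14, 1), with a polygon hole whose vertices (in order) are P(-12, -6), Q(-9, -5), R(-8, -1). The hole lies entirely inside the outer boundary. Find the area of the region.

Outer boundary:
Apply the shoelace (surveyor's) formula: 2A = Σ (x_i·y_{i+1} − x_{i+1}·y_i), indices taken mod 6.
Σ = (105) + (409) + (31) + (272) + (-86) + (-185) = 546
Area = |Σ|/2 = 273.
Hole:
Apply the shoelace formula: 2A = Σ (x_i·y_{i+1} − x_{i+1}·y_i), indices taken mod 3.
Cross-terms: 6, -31, 36  ⇒  Σ = 11
Area = |Σ|/2 = 5.5.
Net area = 273 − 5.5 = 267.5.

267.5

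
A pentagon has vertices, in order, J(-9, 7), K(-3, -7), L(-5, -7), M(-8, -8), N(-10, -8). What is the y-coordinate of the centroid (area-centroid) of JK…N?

-139/52

Apply the shoelace formula. First the cross-terms c_i = x_i·y_{i+1} − x_{i+1}·y_i:
  84, -14, -16, -16, -142  ⇒  2A = -104, A = -52.
Then Σ (y_i + y_{i+1})·c_i = 834, so ȳ = 834 / (6·(-52)) = -139/52.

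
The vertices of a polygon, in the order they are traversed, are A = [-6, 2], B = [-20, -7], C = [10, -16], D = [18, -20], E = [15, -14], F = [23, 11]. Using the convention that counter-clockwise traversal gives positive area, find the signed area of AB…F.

603.5

Apply Gauss's area formula: 2A = Σ (x_i·y_{i+1} − x_{i+1}·y_i), indices taken mod 6.
Σ = (82) + (390) + (88) + (48) + (487) + (112) = 1207
Signed area = Σ/2 = 603.5 (positive ⇒ counter-clockwise traversal).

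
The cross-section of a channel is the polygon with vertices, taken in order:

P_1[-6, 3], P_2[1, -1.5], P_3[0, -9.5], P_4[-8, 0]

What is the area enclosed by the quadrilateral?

51.75

Apply Gauss's area formula: 2A = Σ (x_i·y_{i+1} − x_{i+1}·y_i), indices taken mod 4.
Σ = (6) + (-9.5) + (-76) + (-24) = -103.5
Area = |Σ|/2 = 51.75.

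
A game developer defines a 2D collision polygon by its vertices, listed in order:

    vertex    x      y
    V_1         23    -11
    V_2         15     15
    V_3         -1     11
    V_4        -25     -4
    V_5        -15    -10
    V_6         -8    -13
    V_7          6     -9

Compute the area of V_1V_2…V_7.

Apply the surveyor's formula: 2A = Σ (x_i·y_{i+1} − x_{i+1}·y_i), indices taken mod 7.
Σ = (510) + (180) + (279) + (190) + (115) + (150) + (141) = 1565
Area = |Σ|/2 = 782.5.

782.5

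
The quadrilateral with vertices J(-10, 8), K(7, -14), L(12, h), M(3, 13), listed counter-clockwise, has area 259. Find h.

-11

Write out the shoelace sum; only the two edges meeting at L involve h:
2·Area = [(7·h − 12·(-14)) + (12·13 − 3·h)] + 238
       = 4·h + 562 = 518
⇒ h = -11.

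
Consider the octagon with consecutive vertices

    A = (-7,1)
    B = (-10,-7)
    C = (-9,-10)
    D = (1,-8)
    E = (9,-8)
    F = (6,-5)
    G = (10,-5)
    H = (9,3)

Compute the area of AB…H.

Apply the surveyor's formula: 2A = Σ (x_i·y_{i+1} − x_{i+1}·y_i), indices taken mod 8.
Cross-terms: 59, 37, 82, 64, 3, 20, 75, 30  ⇒  Σ = 370
Area = |Σ|/2 = 185.

185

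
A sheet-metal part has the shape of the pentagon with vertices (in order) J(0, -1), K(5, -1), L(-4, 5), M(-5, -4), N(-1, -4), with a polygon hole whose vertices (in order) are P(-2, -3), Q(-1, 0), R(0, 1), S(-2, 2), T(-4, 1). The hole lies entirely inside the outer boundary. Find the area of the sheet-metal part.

33

Outer boundary:
Apply the shoelace formula: 2A = Σ (x_i·y_{i+1} − x_{i+1}·y_i), indices taken mod 5.
Cross-terms: 5, 21, 41, 16, 1  ⇒  Σ = 84
Area = |Σ|/2 = 42.
Hole:
Apply the shoelace formula: 2A = Σ (x_i·y_{i+1} − x_{i+1}·y_i), indices taken mod 5.
Σ = (-3) + (-1) + (2) + (6) + (14) = 18
Area = |Σ|/2 = 9.
Net area = 42 − 9 = 33.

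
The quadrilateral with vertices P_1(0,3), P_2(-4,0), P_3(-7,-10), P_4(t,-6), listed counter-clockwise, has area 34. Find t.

-2

The doubled signed area Σ (x_i y_{i+1} − x_{i+1} y_i) is linear in t.
With t=0 it equals 94; the coefficient of t is 13 (from the two edges through P_4).
So 13·t + 94 = 2·34 = 68 ⇒ t = -2.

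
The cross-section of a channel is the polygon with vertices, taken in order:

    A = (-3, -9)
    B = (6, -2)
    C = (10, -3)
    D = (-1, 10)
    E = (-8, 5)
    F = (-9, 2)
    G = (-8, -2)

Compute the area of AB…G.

181.5

Σ = (60) + (2) + (97) + (75) + (29) + (34) + (66) = 363
Area = |Σ|/2 = 181.5.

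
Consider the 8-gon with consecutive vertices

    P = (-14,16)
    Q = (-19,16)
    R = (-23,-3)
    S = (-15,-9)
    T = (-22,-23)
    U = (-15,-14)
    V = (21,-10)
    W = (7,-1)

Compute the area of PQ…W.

684

Σ = (80) + (425) + (162) + (147) + (-37) + (444) + (49) + (98) = 1368
Area = |Σ|/2 = 684.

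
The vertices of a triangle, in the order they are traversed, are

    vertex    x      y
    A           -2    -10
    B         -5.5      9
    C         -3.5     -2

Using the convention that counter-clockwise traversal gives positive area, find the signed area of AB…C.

0.25

Cross-terms: -73, 42.5, 31  ⇒  Σ = 0.5
Signed area = Σ/2 = 0.25 (positive ⇒ counter-clockwise traversal).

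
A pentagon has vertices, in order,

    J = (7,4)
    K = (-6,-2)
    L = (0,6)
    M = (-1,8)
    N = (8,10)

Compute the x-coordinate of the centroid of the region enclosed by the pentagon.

Apply the surveyor's formula. First the cross-terms c_i = x_i·y_{i+1} − x_{i+1}·y_i:
  10, -36, 6, -74, -38  ⇒  2A = -132, A = -66.
Then Σ (x_i + x_{i+1})·c_i = -868, so x̄ = -868 / (6·(-66)) = 217/99.

217/99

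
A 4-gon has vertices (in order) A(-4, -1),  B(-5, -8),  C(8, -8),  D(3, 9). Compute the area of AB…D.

Apply the shoelace formula: 2A = Σ (x_i·y_{i+1} − x_{i+1}·y_i), indices taken mod 4.
Cross-terms: 27, 104, 96, 33  ⇒  Σ = 260
Area = |Σ|/2 = 130.

130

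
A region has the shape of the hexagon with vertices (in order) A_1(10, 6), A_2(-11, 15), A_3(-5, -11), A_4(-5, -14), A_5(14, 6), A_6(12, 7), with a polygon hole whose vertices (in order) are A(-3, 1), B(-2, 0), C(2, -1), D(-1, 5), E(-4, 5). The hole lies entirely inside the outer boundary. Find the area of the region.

291

Outer boundary:
Σ = (216) + (196) + (15) + (166) + (26) + (2) = 621
Area = |Σ|/2 = 310.5.
Hole:
Cross-terms: 2, 2, 9, 15, 11  ⇒  Σ = 39
Area = |Σ|/2 = 19.5.
Net area = 310.5 − 19.5 = 291.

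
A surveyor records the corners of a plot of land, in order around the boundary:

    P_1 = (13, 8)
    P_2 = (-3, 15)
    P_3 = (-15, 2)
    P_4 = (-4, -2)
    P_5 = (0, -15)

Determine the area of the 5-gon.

Σ = (219) + (219) + (38) + (60) + (195) = 731
Area = |Σ|/2 = 365.5.

365.5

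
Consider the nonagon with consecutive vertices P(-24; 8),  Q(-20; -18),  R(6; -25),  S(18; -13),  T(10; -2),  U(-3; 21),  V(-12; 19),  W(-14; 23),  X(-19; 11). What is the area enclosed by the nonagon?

1225

P→Q: (-24)(-18) − (-20)(8) = 592
Q→R: (-20)(-25) − (6)(-18) = 608
R→S: (6)(-13) − (18)(-25) = 372
S→T: (18)(-2) − (10)(-13) = 94
T→U: (10)(21) − (-3)(-2) = 204
U→V: (-3)(19) − (-12)(21) = 195
V→W: (-12)(23) − (-14)(19) = -10
W→X: (-14)(11) − (-19)(23) = 283
X→P: (-19)(8) − (-24)(11) = 112
Σ = 2450
Area = |Σ|/2 = 1225.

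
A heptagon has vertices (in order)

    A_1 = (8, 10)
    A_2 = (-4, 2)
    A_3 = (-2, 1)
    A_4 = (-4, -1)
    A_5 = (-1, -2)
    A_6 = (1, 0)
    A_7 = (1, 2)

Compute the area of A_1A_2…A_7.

Apply the surveyor's formula: 2A = Σ (x_i·y_{i+1} − x_{i+1}·y_i), indices taken mod 7.
Σ = (56) + (0) + (6) + (7) + (2) + (2) + (-6) = 67
Area = |Σ|/2 = 33.5.

33.5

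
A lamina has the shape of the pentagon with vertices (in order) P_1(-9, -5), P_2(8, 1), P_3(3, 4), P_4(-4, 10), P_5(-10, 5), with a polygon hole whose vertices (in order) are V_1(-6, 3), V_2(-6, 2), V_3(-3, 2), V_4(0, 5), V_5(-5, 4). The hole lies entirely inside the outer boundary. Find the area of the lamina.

Outer boundary:
P_1→P_2: (-9)(1) − (8)(-5) = 31
P_2→P_3: (8)(4) − (3)(1) = 29
P_3→P_4: (3)(10) − (-4)(4) = 46
P_4→P_5: (-4)(5) − (-10)(10) = 80
P_5→P_1: (-10)(-5) − (-9)(5) = 95
Σ = 281
Area = |Σ|/2 = 140.5.
Hole:
Apply the shoelace formula: 2A = Σ (x_i·y_{i+1} − x_{i+1}·y_i), indices taken mod 5.
Σ = (6) + (-6) + (-15) + (25) + (9) = 19
Area = |Σ|/2 = 9.5.
Net area = 140.5 − 9.5 = 131.

131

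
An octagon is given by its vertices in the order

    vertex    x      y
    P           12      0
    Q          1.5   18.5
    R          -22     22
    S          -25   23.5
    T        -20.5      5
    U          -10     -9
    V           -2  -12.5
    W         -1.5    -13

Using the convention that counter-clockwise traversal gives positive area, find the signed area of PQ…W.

Apply the shoelace (surveyor's) formula: 2A = Σ (x_i·y_{i+1} − x_{i+1}·y_i), indices taken mod 8.
Cross-terms: 222, 440, 33, 356.75, 234.5, 107, 7.25, 156  ⇒  Σ = 1556.5
Signed area = Σ/2 = 778.25 (positive ⇒ counter-clockwise traversal).

778.25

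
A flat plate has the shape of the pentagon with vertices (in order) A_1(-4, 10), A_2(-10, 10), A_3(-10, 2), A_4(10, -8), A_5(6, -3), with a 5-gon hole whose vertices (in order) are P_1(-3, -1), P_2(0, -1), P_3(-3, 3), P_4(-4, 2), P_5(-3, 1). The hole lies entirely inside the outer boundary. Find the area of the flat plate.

126

Outer boundary:
Σ = (60) + (80) + (60) + (18) + (48) = 266
Area = |Σ|/2 = 133.
Hole:
Apply the surveyor's formula: 2A = Σ (x_i·y_{i+1} − x_{i+1}·y_i), indices taken mod 5.
Σ = (3) + (-3) + (6) + (2) + (6) = 14
Area = |Σ|/2 = 7.
Net area = 133 − 7 = 126.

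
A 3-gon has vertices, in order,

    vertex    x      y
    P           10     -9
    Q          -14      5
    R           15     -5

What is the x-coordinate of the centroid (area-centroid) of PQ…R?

Apply the shoelace (surveyor's) formula. First the cross-terms c_i = x_i·y_{i+1} − x_{i+1}·y_i:
  -76, -5, -85  ⇒  2A = -166, A = -83.
Then Σ (x_i + x_{i+1})·c_i = -1826, so x̄ = -1826 / (6·(-83)) = 11/3.

11/3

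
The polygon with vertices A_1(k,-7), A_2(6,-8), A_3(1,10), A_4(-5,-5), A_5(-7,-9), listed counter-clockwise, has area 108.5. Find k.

Write out the shoelace sum; only the two edges meeting at A_1 involve k:
2·Area = [((-7)·(-7) − k·(-9)) + (k·(-8) − 6·(-7))] + 123
       = 1·k + 214 = 217
⇒ k = 3.

3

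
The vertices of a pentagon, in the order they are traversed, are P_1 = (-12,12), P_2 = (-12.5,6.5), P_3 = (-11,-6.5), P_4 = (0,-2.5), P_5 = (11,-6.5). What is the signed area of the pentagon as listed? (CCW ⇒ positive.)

Apply Gauss's area formula: 2A = Σ (x_i·y_{i+1} − x_{i+1}·y_i), indices taken mod 5.
Cross-terms: 72, 152.75, 27.5, 27.5, 54  ⇒  Σ = 333.75
Signed area = Σ/2 = 166.875 (positive ⇒ counter-clockwise traversal).

166.875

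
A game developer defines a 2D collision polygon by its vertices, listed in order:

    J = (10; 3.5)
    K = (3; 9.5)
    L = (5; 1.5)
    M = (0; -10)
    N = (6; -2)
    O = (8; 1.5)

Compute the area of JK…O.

Apply the shoelace (surveyor's) formula: 2A = Σ (x_i·y_{i+1} − x_{i+1}·y_i), indices taken mod 6.
J→K: (10)(9.5) − (3)(3.5) = 84.5
K→L: (3)(1.5) − (5)(9.5) = -43
L→M: (5)(-10) − (0)(1.5) = -50
M→N: (0)(-2) − (6)(-10) = 60
N→O: (6)(1.5) − (8)(-2) = 25
O→J: (8)(3.5) − (10)(1.5) = 13
Σ = 89.5
Area = |Σ|/2 = 44.75.

44.75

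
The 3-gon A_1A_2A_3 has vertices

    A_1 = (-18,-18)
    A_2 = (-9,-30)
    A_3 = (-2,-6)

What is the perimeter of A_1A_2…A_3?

60

|A_1A_2| = √((9)² + (-12)²) = √225 = 15
|A_2A_3| = √((7)² + (24)²) = √625 = 25
|A_3A_1| = √((-16)² + (-12)²) = √400 = 20
Perimeter = 15 + 25 + 20 = 60.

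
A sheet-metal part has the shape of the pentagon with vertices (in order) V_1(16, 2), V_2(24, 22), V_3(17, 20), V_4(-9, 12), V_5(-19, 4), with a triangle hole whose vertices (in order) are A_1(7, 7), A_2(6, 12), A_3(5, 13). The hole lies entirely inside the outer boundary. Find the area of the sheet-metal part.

Outer boundary:
Apply Gauss's area formula: 2A = Σ (x_i·y_{i+1} − x_{i+1}·y_i), indices taken mod 5.
Cross-terms: 304, 106, 384, 192, -102  ⇒  Σ = 884
Area = |Σ|/2 = 442.
Hole:
Σ = (42) + (18) + (-56) = 4
Area = |Σ|/2 = 2.
Net area = 442 − 2 = 440.

440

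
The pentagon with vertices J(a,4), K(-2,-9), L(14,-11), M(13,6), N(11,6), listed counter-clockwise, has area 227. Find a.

-1

The doubled signed area Σ (x_i y_{i+1} − x_{i+1} y_i) is linear in a.
With a=0 it equals 439; the coefficient of a is -15 (from the two edges through J).
So -15·a + 439 = 2·227 = 454 ⇒ a = -1.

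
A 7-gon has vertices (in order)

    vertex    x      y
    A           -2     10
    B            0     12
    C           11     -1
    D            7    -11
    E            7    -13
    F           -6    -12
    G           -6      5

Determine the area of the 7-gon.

Apply the shoelace (surveyor's) formula: 2A = Σ (x_i·y_{i+1} − x_{i+1}·y_i), indices taken mod 7.
Σ = (-24) + (-132) + (-114) + (-14) + (-162) + (-102) + (-50) = -598
Area = |Σ|/2 = 299.

299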